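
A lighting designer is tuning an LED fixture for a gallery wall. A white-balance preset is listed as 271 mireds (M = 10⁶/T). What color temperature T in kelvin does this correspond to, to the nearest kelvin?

T = 10⁶ / 271 = 3690.04 K → 3690 K.

3690 K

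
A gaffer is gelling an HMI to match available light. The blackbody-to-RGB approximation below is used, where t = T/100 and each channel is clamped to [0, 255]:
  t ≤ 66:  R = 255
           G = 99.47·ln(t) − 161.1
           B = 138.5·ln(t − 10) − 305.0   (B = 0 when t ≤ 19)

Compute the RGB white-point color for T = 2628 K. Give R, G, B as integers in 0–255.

t = 2628/100 = 26.28; the t ≤ 66 branch applies.
R = 255 by definition for t ≤ 66.
G = 99.47·ln 26.28 − 161.1 = 99.47·3.2688 − 161.1 = 164.048.
B = 138.5·ln(26.28 − 10) − 305.0 = 138.5·ln 16.28 − 305.0 = 138.5·2.7899 − 305.0 = 81.406.
Rounded: (255, 164, 81).

R=255, G=164, B=81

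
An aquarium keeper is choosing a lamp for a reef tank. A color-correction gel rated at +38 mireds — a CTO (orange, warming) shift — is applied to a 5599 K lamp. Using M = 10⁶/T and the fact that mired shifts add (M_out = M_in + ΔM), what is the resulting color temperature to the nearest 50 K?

M_in = 10⁶/5599 = 178.60 mireds.
M_out = 178.60 + (+38) = 216.60 mireds.
T_out = 10⁶/216.60 = 4616.7 K → 4600 K.

4600 K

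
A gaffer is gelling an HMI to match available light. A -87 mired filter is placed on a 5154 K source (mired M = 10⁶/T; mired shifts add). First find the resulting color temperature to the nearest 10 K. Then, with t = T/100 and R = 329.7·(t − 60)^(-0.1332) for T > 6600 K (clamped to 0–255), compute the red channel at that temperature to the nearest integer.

M_in = 10⁶/5154 = 194.02; M_out = 194.02 + (-87) = 107.02.
T_out = 10⁶/107.02 = 9343.7 K → 9340 K; t = 93.4.
R = 329.7·(93.4 − 60)^(-0.1332) = 329.7·33.4^(-0.1332) = 329.7·0.62667 = 206.612.
Rounded: 207.

207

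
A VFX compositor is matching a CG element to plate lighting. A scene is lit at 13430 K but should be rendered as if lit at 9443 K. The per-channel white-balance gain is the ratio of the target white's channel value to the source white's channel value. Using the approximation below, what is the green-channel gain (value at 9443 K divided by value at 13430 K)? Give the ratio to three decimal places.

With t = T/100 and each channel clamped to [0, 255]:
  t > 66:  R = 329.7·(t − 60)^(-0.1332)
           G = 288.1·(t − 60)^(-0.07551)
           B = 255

At 13430 K (t = 134.3):
  G = 288.1·(134.3 − 60)^(-0.07551) = 288.1·74.3^(-0.07551) = 288.1·0.72231 = 208.097.
At 9443 K (t = 94.43):
  G = 288.1·(94.43 − 60)^(-0.07551) = 288.1·34.43^(-0.07551) = 288.1·0.76550 = 220.541.
Gain = 220.541 / 208.097 = 1.0598 → 1.060.

1.060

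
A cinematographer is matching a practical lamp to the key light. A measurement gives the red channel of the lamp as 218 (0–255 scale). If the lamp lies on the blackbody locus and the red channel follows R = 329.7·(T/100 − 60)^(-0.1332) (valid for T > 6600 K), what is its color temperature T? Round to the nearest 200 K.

(t − 60)^(-0.1332) = 218/329.7 = 0.66121.
t − 60 = 0.66121^(1/-0.1332) = 0.66121^(-7.508) = 22.326, so t = 82.326.
T = 100·t = 8233 K → 8200 K to the nearest 200 K.

8200 K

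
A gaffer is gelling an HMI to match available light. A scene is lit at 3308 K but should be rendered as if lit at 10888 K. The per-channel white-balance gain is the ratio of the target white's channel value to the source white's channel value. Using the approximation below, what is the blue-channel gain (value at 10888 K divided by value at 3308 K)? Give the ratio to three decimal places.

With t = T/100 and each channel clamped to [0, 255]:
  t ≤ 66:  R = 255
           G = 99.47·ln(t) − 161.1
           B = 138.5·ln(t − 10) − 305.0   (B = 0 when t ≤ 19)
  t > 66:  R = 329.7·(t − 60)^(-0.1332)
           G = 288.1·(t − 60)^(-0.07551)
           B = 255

1.965

At 3308 K (t = 33.08):
  B = 138.5·ln(33.08 − 10) − 305.0 = 138.5·ln 23.08 − 305.0 = 138.5·3.1390 − 305.0 = 129.747.
At 10888 K (t = 108.88):
  B = 255 by definition for t > 66.
Gain = 255.000 / 129.747 = 1.9654 → 1.965.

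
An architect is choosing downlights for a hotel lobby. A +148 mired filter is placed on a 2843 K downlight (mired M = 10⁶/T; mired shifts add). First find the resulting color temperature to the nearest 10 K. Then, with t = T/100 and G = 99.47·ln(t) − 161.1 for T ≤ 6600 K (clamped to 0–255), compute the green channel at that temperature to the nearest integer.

M_in = 10⁶/2843 = 351.74; M_out = 351.74 + (+148) = 499.74.
T_out = 10⁶/499.74 = 2001.0 K → 2000 K; t = 20.
G = 99.47·ln 20 − 161.1 = 99.47·2.9957 − 161.1 = 136.885.
Rounded: 137.

137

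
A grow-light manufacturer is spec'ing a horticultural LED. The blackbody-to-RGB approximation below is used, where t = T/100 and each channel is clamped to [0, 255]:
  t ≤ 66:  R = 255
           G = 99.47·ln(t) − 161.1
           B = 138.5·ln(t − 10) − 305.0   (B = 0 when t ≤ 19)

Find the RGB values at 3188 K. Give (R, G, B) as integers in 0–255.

(255, 183, 122)

t = 3188/100 = 31.88; the t ≤ 66 branch applies.
R = 255 by definition for t ≤ 66.
G = 99.47·ln 31.88 − 161.1 = 99.47·3.4620 − 161.1 = 183.263.
B = 138.5·ln(31.88 − 10) − 305.0 = 138.5·ln 21.88 − 305.0 = 138.5·3.0856 − 305.0 = 122.352.
Rounded: (255, 183, 122).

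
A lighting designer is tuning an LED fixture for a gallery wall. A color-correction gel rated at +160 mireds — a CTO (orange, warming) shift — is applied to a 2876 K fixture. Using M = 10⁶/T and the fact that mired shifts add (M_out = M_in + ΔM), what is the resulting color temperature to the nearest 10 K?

M_in = 10⁶/2876 = 347.71 mireds.
M_out = 347.71 + (+160) = 507.71 mireds.
T_out = 10⁶/507.71 = 1969.6 K → 1970 K.

1970 K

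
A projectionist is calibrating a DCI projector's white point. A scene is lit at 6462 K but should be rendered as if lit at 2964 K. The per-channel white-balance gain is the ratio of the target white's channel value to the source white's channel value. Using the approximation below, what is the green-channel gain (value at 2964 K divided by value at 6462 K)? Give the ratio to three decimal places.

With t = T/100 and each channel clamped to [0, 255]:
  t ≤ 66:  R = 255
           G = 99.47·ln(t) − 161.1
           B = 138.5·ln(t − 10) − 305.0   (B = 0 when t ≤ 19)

0.694

At 6462 K (t = 64.62):
  G = 99.47·ln 64.62 − 161.1 = 99.47·4.1685 − 161.1 = 253.543.
At 2964 K (t = 29.64):
  G = 99.47·ln 29.64 − 161.1 = 99.47·3.3891 − 161.1 = 176.016.
Gain = 176.016 / 253.543 = 0.6942 → 0.694.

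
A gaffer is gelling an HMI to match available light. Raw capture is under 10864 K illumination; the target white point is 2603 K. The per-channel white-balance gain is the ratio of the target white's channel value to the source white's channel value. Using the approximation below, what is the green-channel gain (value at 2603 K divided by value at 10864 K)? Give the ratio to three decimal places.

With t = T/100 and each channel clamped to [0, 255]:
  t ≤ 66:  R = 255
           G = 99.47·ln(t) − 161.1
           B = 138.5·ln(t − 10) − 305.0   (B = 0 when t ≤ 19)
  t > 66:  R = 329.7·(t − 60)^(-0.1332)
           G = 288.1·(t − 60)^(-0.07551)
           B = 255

0.759

At 10864 K (t = 108.64):
  G = 288.1·(108.64 − 60)^(-0.07551) = 288.1·48.64^(-0.07551) = 288.1·0.74579 = 214.861.
At 2603 K (t = 26.03):
  G = 99.47·ln 26.03 − 161.1 = 99.47·3.2592 − 161.1 = 163.098.
Gain = 163.098 / 214.861 = 0.7591 → 0.759.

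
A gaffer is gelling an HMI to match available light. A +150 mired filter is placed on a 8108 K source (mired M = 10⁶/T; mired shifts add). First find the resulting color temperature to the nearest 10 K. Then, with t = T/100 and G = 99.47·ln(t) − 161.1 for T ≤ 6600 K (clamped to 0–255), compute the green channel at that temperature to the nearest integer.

197

M_in = 10⁶/8108 = 123.33; M_out = 123.33 + (+150) = 273.33.
T_out = 10⁶/273.33 = 3658.5 K → 3660 K; t = 36.6.
G = 99.47·ln 36.6 − 161.1 = 99.47·3.6000 − 161.1 = 196.997.
Rounded: 197.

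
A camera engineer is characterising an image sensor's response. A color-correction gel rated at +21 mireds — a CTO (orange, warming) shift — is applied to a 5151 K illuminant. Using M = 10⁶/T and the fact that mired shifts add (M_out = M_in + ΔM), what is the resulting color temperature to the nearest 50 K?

M_in = 10⁶/5151 = 194.14 mireds.
M_out = 194.14 + (+21) = 215.14 mireds.
T_out = 10⁶/215.14 = 4648.2 K → 4650 K.

4650 K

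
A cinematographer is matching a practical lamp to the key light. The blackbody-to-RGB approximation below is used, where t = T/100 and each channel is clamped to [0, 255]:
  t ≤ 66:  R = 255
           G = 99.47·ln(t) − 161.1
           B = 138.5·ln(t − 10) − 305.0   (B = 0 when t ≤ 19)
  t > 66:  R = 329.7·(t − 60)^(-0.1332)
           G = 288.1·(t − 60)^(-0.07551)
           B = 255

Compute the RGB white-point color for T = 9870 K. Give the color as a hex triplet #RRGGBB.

#CBDBFF

t = 9870/100 = 98.7; the t > 66 branch applies.
R = 329.7·(98.7 − 60)^(-0.1332) = 329.7·38.7^(-0.1332) = 329.7·0.61449 = 202.598.
G = 288.1·(98.7 − 60)^(-0.07551) = 288.1·38.7^(-0.07551) = 288.1·0.75877 = 218.603.
B = 255 by definition for t > 66.
Rounded: (203, 219, 255).
In hex: #CBDBFF.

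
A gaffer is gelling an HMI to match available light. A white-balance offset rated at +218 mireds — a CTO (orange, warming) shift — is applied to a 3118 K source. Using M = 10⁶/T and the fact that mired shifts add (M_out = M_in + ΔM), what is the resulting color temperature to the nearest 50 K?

1850 K

M_in = 10⁶/3118 = 320.72 mireds.
M_out = 320.72 + (+218) = 538.72 mireds.
T_out = 10⁶/538.72 = 1856.3 K → 1850 K.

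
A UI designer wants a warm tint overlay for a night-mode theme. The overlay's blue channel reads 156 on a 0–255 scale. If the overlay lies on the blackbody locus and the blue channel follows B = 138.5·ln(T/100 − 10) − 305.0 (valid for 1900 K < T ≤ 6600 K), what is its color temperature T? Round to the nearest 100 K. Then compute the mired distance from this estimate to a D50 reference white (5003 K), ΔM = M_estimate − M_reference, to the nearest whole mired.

ln(t − 10) = (156 + 305.0) / 138.5 = 3.3285.
t − 10 = e^3.3285 = 27.897, so t = 37.897.
T = 100·t = 3790 K → 3800 K to the nearest 100 K.
M_estimate = 10⁶/3800 = 263.16; M_reference = 10⁶/5003 = 199.88.
ΔM = 263.16 − 199.88 = 63.28 → +63 mireds.

+63 mireds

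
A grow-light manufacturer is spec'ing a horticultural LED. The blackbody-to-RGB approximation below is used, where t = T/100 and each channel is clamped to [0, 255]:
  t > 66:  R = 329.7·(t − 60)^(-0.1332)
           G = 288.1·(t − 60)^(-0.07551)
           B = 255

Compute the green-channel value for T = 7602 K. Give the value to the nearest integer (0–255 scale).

234

t = 7602/100 = 76.02; the t > 66 branch applies.
G = 288.1·(76.02 − 60)^(-0.07551) = 288.1·16.02^(-0.07551) = 288.1·0.81103 = 233.657.
Rounded: 234.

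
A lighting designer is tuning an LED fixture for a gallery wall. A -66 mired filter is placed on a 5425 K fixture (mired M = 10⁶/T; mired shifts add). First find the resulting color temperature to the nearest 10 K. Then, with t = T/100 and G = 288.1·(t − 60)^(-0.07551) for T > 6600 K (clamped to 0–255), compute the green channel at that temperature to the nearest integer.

M_in = 10⁶/5425 = 184.33; M_out = 184.33 + (-66) = 118.33.
T_out = 10⁶/118.33 = 8450.8 K → 8450 K; t = 84.5.
G = 288.1·(84.5 − 60)^(-0.07551) = 288.1·24.5^(-0.07551) = 288.1·0.78542 = 226.281.
Rounded: 226.

226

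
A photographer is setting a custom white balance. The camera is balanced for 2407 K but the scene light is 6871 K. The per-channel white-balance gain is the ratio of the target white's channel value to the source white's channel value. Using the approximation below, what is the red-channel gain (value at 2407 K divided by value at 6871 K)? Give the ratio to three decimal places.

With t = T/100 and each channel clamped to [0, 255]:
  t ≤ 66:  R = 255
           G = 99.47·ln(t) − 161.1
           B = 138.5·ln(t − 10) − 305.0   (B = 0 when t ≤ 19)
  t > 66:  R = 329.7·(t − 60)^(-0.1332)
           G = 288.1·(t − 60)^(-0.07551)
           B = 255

1.032

At 6871 K (t = 68.71):
  R = 329.7·(68.71 − 60)^(-0.1332) = 329.7·8.71^(-0.1332) = 329.7·0.74953 = 247.120.
At 2407 K (t = 24.07):
  R = 255 by definition for t ≤ 66.
Gain = 255.000 / 247.120 = 1.0319 → 1.032.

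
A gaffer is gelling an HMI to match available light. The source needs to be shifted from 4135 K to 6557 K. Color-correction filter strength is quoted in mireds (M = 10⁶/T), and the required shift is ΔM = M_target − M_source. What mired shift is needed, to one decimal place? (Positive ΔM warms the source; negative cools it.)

M_source = 10⁶/4135 = 241.838; M_target = 10⁶/6557 = 152.509.
ΔM = 152.509 − 241.838 = -89.329 → -89.3 mireds, a cooling shift.

-89.3 mireds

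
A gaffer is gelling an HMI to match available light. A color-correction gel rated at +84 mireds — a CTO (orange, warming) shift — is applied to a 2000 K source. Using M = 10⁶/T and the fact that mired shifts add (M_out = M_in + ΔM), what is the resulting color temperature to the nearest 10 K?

1710 K

M_in = 10⁶/2000 = 500.00 mireds.
M_out = 500.00 + (+84) = 584.00 mireds.
T_out = 10⁶/584.00 = 1712.3 K → 1710 K.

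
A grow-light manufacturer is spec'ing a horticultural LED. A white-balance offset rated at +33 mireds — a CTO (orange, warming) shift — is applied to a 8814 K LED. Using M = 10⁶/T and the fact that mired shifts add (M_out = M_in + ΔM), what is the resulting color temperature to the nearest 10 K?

M_in = 10⁶/8814 = 113.46 mireds.
M_out = 113.46 + (+33) = 146.46 mireds.
T_out = 10⁶/146.46 = 6828.0 K → 6830 K.

6830 K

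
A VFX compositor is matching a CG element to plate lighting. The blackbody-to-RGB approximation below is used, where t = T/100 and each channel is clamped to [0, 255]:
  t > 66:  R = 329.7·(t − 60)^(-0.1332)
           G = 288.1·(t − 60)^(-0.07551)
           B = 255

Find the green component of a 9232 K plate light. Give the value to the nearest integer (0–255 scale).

t = 9232/100 = 92.32; the t > 66 branch applies.
G = 288.1·(92.32 − 60)^(-0.07551) = 288.1·32.32^(-0.07551) = 288.1·0.76917 = 221.597.
Rounded: 222.

222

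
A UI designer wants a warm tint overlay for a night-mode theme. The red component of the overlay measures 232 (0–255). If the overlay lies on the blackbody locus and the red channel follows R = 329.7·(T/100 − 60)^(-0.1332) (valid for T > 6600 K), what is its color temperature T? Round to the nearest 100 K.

(t − 60)^(-0.1332) = 232/329.7 = 0.70367.
t − 60 = 0.70367^(1/-0.1332) = 0.70367^(-7.508) = 13.992, so t = 73.992.
T = 100·t = 7399 K → 7400 K to the nearest 100 K.

7400 K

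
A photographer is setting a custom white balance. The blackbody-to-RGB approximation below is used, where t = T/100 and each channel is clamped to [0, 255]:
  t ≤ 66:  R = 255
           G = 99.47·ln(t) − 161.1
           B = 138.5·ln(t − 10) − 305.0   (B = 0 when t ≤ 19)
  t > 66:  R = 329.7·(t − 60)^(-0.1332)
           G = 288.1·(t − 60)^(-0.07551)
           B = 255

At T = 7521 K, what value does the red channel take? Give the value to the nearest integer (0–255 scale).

229

t = 7521/100 = 75.21; the t > 66 branch applies.
R = 329.7·(75.21 − 60)^(-0.1332) = 329.7·15.21^(-0.1332) = 329.7·0.69589 = 229.435.
Rounded: 229.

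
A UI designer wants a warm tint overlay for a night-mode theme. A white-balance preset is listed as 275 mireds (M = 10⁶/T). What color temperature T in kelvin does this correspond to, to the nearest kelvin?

T = 10⁶ / 275 = 3636.36 K → 3636 K.

3636 K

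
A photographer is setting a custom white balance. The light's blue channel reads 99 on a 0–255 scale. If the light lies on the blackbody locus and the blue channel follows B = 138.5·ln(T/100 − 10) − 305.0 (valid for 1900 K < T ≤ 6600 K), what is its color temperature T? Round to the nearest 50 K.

2850 K

ln(t − 10) = (99 + 305.0) / 138.5 = 2.9170.
t − 10 = e^2.9170 = 18.485, so t = 28.485.
T = 100·t = 2849 K → 2850 K to the nearest 50 K.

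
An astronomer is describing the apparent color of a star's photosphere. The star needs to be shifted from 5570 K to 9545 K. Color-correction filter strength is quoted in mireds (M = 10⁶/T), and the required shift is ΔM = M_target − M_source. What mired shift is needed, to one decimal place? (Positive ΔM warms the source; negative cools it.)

-74.8 mireds

M_source = 10⁶/5570 = 179.533; M_target = 10⁶/9545 = 104.767.
ΔM = 104.767 − 179.533 = -74.766 → -74.8 mireds, a cooling shift.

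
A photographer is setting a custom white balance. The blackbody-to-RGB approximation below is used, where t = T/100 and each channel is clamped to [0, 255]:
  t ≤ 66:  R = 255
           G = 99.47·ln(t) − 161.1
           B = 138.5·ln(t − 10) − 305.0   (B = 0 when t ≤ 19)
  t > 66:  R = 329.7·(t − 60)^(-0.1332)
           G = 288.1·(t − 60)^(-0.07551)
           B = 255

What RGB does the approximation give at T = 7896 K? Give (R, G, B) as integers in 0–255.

(223, 231, 255)

t = 7896/100 = 78.96; the t > 66 branch applies.
R = 329.7·(78.96 − 60)^(-0.1332) = 329.7·18.96^(-0.1332) = 329.7·0.67576 = 222.798.
G = 288.1·(78.96 − 60)^(-0.07551) = 288.1·18.96^(-0.07551) = 288.1·0.80077 = 230.703.
B = 255 by definition for t > 66.
Rounded: (223, 231, 255).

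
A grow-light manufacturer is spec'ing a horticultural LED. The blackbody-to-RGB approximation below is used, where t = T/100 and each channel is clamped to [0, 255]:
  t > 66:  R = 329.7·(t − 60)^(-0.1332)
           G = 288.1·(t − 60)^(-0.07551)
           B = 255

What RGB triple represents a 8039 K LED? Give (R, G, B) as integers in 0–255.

(221, 229, 255)

t = 8039/100 = 80.39; the t > 66 branch applies.
R = 329.7·(80.39 − 60)^(-0.1332) = 329.7·20.39^(-0.1332) = 329.7·0.66925 = 220.650.
G = 288.1·(80.39 − 60)^(-0.07551) = 288.1·20.39^(-0.07551) = 288.1·0.79639 = 229.440.
B = 255 by definition for t > 66.
Rounded: (221, 229, 255).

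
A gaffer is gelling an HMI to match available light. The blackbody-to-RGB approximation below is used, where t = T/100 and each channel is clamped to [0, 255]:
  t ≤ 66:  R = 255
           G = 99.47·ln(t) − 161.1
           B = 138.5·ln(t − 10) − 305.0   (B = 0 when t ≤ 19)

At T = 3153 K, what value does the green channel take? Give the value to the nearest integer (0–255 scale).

t = 3153/100 = 31.53; the t ≤ 66 branch applies.
G = 99.47·ln 31.53 − 161.1 = 99.47·3.4509 − 161.1 = 182.165.
Rounded: 182.

182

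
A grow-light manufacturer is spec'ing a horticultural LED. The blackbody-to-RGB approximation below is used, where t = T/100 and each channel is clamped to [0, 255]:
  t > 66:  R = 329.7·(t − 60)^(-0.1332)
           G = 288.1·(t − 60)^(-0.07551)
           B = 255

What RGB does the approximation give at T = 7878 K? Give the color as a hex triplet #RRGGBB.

t = 7878/100 = 78.78; the t > 66 branch applies.
R = 329.7·(78.78 − 60)^(-0.1332) = 329.7·18.78^(-0.1332) = 329.7·0.67662 = 223.081.
G = 288.1·(78.78 − 60)^(-0.07551) = 288.1·18.78^(-0.07551) = 288.1·0.80135 = 230.869.
B = 255 by definition for t > 66.
Rounded: (223, 231, 255).
In hex: #DFE7FF.

#DFE7FF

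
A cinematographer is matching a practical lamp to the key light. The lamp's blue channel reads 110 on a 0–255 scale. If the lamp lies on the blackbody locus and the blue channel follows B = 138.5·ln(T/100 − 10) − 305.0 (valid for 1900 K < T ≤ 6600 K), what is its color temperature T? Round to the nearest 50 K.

3000 K

ln(t − 10) = (110 + 305.0) / 138.5 = 2.9964.
t − 10 = e^2.9964 = 20.013, so t = 30.013.
T = 100·t = 3001 K → 3000 K to the nearest 50 K.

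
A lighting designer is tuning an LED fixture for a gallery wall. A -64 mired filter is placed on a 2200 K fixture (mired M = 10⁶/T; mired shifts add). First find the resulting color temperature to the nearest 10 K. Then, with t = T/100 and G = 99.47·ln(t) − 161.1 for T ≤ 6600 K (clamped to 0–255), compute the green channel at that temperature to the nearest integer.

161

M_in = 10⁶/2200 = 454.55; M_out = 454.55 + (-64) = 390.55.
T_out = 10⁶/390.55 = 2560.5 K → 2560 K; t = 25.6.
G = 99.47·ln 25.6 − 161.1 = 99.47·3.2426 − 161.1 = 161.441.
Rounded: 161.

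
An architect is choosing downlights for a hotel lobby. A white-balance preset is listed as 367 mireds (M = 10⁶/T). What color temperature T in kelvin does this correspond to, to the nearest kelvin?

T = 10⁶ / 367 = 2724.80 K → 2725 K.

2725 K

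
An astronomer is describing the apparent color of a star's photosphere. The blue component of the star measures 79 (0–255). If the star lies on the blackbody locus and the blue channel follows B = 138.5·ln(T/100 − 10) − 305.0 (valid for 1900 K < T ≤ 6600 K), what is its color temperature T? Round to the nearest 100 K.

2600 K

ln(t − 10) = (79 + 305.0) / 138.5 = 2.7726.
t − 10 = e^2.7726 = 16.000, so t = 26.000.
T = 100·t = 2600 K → 2600 K to the nearest 100 K.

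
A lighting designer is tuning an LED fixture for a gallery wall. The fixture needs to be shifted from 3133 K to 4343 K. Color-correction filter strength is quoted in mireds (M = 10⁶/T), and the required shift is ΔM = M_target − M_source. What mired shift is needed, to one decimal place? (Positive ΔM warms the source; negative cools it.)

M_source = 10⁶/3133 = 319.183; M_target = 10⁶/4343 = 230.256.
ΔM = 230.256 − 319.183 = -88.927 → -88.9 mireds, a cooling shift.

-88.9 mireds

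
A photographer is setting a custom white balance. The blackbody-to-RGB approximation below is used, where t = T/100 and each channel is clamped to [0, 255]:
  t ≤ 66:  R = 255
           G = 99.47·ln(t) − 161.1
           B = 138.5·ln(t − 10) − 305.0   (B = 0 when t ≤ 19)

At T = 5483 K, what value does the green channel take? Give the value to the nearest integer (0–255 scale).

237

t = 5483/100 = 54.83; the t ≤ 66 branch applies.
G = 99.47·ln 54.83 − 161.1 = 99.47·4.0042 − 161.1 = 237.202.
Rounded: 237.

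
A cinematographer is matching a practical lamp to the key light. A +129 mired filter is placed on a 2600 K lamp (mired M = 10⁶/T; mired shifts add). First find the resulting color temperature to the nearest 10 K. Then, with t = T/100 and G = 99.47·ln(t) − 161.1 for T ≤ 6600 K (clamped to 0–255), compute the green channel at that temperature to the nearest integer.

134

M_in = 10⁶/2600 = 384.62; M_out = 384.62 + (+129) = 513.62.
T_out = 10⁶/513.62 = 1947.0 K → 1950 K; t = 19.5.
G = 99.47·ln 19.5 − 161.1 = 99.47·2.9704 − 161.1 = 134.367.
Rounded: 134.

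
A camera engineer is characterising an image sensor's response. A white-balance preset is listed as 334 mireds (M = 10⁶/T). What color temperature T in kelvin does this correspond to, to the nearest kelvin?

2994 K

T = 10⁶ / 334 = 2994.01 K → 2994 K.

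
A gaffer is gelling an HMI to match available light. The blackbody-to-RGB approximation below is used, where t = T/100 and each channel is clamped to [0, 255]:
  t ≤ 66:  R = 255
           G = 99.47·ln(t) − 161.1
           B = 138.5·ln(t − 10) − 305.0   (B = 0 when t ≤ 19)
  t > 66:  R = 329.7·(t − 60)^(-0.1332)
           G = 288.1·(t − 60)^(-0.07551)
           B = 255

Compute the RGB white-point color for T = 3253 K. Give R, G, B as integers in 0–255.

R=255, G=185, B=126

t = 3253/100 = 32.53; the t ≤ 66 branch applies.
R = 255 by definition for t ≤ 66.
G = 99.47·ln 32.53 − 161.1 = 99.47·3.4822 − 161.1 = 185.271.
B = 138.5·ln(32.53 − 10) − 305.0 = 138.5·ln 22.53 − 305.0 = 138.5·3.1148 − 305.0 = 126.406.
Rounded: (255, 185, 126).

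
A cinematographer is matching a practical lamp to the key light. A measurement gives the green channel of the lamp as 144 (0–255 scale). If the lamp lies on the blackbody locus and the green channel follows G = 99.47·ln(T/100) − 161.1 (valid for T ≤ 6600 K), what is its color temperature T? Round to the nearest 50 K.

ln t = (144 + 161.1) / 99.47 = 3.0673.
t = e^3.0673 = 21.483.
T = 100·t = 2148 K → 2150 K to the nearest 50 K.

2150 K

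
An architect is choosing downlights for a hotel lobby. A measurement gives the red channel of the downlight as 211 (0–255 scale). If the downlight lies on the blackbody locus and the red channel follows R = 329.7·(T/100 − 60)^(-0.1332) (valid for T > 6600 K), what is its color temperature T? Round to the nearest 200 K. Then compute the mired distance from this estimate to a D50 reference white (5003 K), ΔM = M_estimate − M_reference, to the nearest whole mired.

(t − 60)^(-0.1332) = 211/329.7 = 0.63998.
t − 60 = 0.63998^(1/-0.1332) = 0.63998^(-7.508) = 28.525, so t = 88.525.
T = 100·t = 8853 K → 8800 K to the nearest 200 K.
M_estimate = 10⁶/8800 = 113.64; M_reference = 10⁶/5003 = 199.88.
ΔM = 113.64 − 199.88 = -86.24 → -86 mireds.

-86 mireds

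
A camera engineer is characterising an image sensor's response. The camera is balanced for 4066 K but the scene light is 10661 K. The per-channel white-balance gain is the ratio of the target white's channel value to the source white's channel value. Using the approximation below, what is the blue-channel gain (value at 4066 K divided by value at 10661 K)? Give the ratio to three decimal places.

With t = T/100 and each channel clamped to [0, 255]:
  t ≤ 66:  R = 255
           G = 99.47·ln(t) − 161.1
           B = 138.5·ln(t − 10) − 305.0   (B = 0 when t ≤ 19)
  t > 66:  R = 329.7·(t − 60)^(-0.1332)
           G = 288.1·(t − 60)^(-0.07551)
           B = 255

At 10661 K (t = 106.61):
  B = 255 by definition for t > 66.
At 4066 K (t = 40.66):
  B = 138.5·ln(40.66 − 10) − 305.0 = 138.5·ln 30.66 − 305.0 = 138.5·3.4230 − 305.0 = 169.080.
Gain = 169.080 / 255.000 = 0.6631 → 0.663.

0.663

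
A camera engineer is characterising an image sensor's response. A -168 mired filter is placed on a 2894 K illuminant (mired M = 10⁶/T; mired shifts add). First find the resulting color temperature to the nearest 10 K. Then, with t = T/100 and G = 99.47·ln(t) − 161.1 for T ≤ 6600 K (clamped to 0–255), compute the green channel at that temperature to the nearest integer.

240

M_in = 10⁶/2894 = 345.54; M_out = 345.54 + (-168) = 177.54.
T_out = 10⁶/177.54 = 5632.5 K → 5630 K; t = 56.3.
G = 99.47·ln 56.3 − 161.1 = 99.47·4.0307 − 161.1 = 239.833.
Rounded: 240.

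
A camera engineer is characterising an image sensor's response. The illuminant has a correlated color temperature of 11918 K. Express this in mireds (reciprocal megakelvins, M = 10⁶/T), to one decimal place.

M = 10⁶ / 11918 = 83.907 → 83.9 mireds.

83.9 mireds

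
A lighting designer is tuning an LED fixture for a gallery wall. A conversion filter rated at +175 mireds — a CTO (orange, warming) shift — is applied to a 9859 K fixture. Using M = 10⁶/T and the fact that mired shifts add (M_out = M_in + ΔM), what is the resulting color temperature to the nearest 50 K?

M_in = 10⁶/9859 = 101.43 mireds.
M_out = 101.43 + (+175) = 276.43 mireds.
T_out = 10⁶/276.43 = 3617.6 K → 3600 K.

3600 K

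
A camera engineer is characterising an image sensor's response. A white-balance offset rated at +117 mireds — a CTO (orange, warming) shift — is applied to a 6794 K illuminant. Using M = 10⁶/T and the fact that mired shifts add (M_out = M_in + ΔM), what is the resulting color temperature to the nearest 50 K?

3800 K

M_in = 10⁶/6794 = 147.19 mireds.
M_out = 147.19 + (+117) = 264.19 mireds.
T_out = 10⁶/264.19 = 3785.2 K → 3800 K.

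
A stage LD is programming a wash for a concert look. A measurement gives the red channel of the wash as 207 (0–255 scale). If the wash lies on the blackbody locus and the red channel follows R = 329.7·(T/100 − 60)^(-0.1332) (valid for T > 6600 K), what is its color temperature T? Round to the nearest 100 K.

9300 K

(t − 60)^(-0.1332) = 207/329.7 = 0.62784.
t − 60 = 0.62784^(1/-0.1332) = 0.62784^(-7.508) = 32.933, so t = 92.933.
T = 100·t = 9293 K → 9300 K to the nearest 100 K.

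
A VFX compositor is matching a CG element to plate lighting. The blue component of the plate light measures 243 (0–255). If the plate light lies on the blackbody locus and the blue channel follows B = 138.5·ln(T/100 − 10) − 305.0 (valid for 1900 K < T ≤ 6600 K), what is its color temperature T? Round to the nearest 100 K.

ln(t − 10) = (243 + 305.0) / 138.5 = 3.9567.
t − 10 = e^3.9567 = 52.283, so t = 62.283.
T = 100·t = 6228 K → 6200 K to the nearest 100 K.

6200 K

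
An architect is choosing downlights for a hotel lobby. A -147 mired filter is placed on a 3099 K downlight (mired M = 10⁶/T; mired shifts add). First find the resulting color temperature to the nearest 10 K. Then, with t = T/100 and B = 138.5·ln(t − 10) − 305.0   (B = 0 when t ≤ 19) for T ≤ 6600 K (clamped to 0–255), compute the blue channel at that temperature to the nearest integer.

228

M_in = 10⁶/3099 = 322.68; M_out = 322.68 + (-147) = 175.68.
T_out = 10⁶/175.68 = 5692.0 K → 5690 K; t = 56.9.
B = 138.5·ln(56.9 − 10) − 305.0 = 138.5·ln 46.9 − 305.0 = 138.5·3.8480 − 305.0 = 227.950.
Rounded: 228.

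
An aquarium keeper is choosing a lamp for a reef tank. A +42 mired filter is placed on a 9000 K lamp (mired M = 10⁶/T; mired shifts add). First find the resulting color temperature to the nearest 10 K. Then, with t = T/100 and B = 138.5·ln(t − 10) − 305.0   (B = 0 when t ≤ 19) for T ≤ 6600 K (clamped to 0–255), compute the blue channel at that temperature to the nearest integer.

M_in = 10⁶/9000 = 111.11; M_out = 111.11 + (+42) = 153.11.
T_out = 10⁶/153.11 = 6531.2 K → 6530 K; t = 65.3.
B = 138.5·ln(65.3 − 10) − 305.0 = 138.5·ln 55.3 − 305.0 = 138.5·4.0128 − 305.0 = 250.769.
Rounded: 251.

251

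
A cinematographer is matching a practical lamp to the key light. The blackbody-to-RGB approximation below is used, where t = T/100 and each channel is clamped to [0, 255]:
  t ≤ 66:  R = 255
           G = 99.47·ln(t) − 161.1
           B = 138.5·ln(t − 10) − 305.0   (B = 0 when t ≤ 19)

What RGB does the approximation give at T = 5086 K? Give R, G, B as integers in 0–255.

R=255, G=230, B=209

t = 5086/100 = 50.86; the t ≤ 66 branch applies.
R = 255 by definition for t ≤ 66.
G = 99.47·ln 50.86 − 161.1 = 99.47·3.9291 − 161.1 = 229.725.
B = 138.5·ln(50.86 − 10) − 305.0 = 138.5·ln 40.86 − 305.0 = 138.5·3.7102 − 305.0 = 208.856.
Rounded: (255, 230, 209).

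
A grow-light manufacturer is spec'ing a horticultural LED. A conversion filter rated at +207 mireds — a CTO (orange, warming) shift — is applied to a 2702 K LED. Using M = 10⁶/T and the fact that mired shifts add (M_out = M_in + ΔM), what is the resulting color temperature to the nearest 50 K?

1750 K

M_in = 10⁶/2702 = 370.10 mireds.
M_out = 370.10 + (+207) = 577.10 mireds.
T_out = 10⁶/577.10 = 1732.8 K → 1750 K.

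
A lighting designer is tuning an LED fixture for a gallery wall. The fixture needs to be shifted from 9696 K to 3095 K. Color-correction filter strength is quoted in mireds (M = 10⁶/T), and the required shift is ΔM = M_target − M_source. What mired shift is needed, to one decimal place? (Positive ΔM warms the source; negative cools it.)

+220.0 mireds

M_source = 10⁶/9696 = 103.135; M_target = 10⁶/3095 = 323.102.
ΔM = 323.102 − 103.135 = 219.966 → +220.0 mireds, a warming shift.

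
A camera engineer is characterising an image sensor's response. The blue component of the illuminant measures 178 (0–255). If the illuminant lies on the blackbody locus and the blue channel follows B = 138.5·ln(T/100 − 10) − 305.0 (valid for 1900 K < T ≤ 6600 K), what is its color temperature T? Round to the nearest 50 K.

4250 K

ln(t − 10) = (178 + 305.0) / 138.5 = 3.4874.
t − 10 = e^3.4874 = 32.700, so t = 42.700.
T = 100·t = 4270 K → 4250 K to the nearest 50 K.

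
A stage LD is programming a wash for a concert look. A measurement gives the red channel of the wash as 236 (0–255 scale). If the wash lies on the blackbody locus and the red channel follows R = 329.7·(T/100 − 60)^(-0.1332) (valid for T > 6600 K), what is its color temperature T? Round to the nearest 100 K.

7200 K

(t − 60)^(-0.1332) = 236/329.7 = 0.71580.
t − 60 = 0.71580^(1/-0.1332) = 0.71580^(-7.508) = 12.307, so t = 72.307.
T = 100·t = 7231 K → 7200 K to the nearest 100 K.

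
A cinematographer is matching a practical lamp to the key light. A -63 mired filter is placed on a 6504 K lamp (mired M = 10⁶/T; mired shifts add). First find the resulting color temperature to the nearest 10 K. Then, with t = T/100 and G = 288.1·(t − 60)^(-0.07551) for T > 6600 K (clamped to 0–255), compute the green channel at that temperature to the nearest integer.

M_in = 10⁶/6504 = 153.75; M_out = 153.75 + (-63) = 90.75.
T_out = 10⁶/90.75 = 11019.1 K → 11020 K; t = 110.2.
G = 288.1·(110.2 − 60)^(-0.07551) = 288.1·50.2^(-0.07551) = 288.1·0.74401 = 214.350.
Rounded: 214.

214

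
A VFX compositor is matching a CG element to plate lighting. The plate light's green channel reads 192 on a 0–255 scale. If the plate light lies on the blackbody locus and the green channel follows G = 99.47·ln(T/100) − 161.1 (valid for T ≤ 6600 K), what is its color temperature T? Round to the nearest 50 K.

ln t = (192 + 161.1) / 99.47 = 3.5498.
t = e^3.5498 = 34.807.
T = 100·t = 3481 K → 3500 K to the nearest 50 K.

3500 K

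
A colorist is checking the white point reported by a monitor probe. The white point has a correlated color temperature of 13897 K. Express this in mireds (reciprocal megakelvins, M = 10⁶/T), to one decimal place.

72.0 mireds

M = 10⁶ / 13897 = 71.958 → 72.0 mireds.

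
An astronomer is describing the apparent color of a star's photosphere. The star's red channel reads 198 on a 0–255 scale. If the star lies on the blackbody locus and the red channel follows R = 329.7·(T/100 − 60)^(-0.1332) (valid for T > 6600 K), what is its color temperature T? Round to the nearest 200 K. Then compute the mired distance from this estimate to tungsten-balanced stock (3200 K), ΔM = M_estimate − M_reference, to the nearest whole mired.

(t − 60)^(-0.1332) = 198/329.7 = 0.60055.
t − 60 = 0.60055^(1/-0.1332) = 0.60055^(-7.508) = 45.980, so t = 105.980.
T = 100·t = 10598 K → 10600 K to the nearest 200 K.
M_estimate = 10⁶/10600 = 94.34; M_reference = 10⁶/3200 = 312.50.
ΔM = 94.34 − 312.50 = -218.16 → -218 mireds.

-218 mireds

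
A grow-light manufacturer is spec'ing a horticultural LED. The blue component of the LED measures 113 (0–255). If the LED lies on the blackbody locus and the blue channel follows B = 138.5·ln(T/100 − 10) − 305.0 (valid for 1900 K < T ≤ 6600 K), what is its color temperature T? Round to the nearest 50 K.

ln(t − 10) = (113 + 305.0) / 138.5 = 3.0181.
t − 10 = e^3.0181 = 20.451, so t = 30.451.
T = 100·t = 3045 K → 3050 K to the nearest 50 K.

3050 K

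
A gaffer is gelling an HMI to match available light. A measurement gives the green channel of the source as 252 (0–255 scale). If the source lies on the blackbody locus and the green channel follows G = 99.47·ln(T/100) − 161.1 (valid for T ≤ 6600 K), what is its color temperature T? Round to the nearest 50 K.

6350 K

ln t = (252 + 161.1) / 99.47 = 4.1530.
t = e^4.1530 = 63.625.
T = 100·t = 6363 K → 6350 K to the nearest 50 K.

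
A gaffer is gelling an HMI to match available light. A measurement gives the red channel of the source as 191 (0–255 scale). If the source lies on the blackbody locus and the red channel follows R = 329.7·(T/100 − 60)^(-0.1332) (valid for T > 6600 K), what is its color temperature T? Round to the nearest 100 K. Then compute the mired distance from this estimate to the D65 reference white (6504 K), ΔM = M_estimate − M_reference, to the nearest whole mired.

-70 mireds

(t − 60)^(-0.1332) = 191/329.7 = 0.57931.
t − 60 = 0.57931^(1/-0.1332) = 0.57931^(-7.508) = 60.245, so t = 120.245.
T = 100·t = 12025 K → 12000 K to the nearest 100 K.
M_estimate = 10⁶/12000 = 83.33; M_reference = 10⁶/6504 = 153.75.
ΔM = 83.33 − 153.75 = -70.42 → -70 mireds.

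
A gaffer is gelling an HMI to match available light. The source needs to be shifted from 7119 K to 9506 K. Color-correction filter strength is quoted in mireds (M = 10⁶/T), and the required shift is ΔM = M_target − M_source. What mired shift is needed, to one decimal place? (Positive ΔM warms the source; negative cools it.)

-35.3 mireds

M_source = 10⁶/7119 = 140.469; M_target = 10⁶/9506 = 105.197.
ΔM = 105.197 − 140.469 = -35.272 → -35.3 mireds, a cooling shift.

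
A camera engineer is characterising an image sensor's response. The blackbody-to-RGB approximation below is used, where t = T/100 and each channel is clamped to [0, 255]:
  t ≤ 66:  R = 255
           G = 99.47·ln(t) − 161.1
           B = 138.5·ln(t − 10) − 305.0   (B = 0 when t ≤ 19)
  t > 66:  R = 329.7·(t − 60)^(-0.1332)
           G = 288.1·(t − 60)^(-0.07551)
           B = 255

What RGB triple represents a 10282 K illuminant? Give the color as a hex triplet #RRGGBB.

t = 10282/100 = 102.82; the t > 66 branch applies.
R = 329.7·(102.82 − 60)^(-0.1332) = 329.7·42.82^(-0.1332) = 329.7·0.60627 = 199.887.
G = 288.1·(102.82 − 60)^(-0.07551) = 288.1·42.82^(-0.07551) = 288.1·0.75300 = 216.939.
B = 255 by definition for t > 66.
Rounded: (200, 217, 255).
In hex: #C8D9FF.

#C8D9FF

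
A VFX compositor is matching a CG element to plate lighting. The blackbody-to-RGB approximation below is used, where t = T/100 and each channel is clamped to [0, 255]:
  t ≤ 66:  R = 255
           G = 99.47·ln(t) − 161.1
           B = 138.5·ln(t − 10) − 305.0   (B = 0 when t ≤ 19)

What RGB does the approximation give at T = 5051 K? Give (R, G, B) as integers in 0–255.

t = 5051/100 = 50.51; the t ≤ 66 branch applies.
R = 255 by definition for t ≤ 66.
G = 99.47·ln 50.51 − 161.1 = 99.47·3.9222 − 161.1 = 229.038.
B = 138.5·ln(50.51 − 10) − 305.0 = 138.5·ln 40.51 − 305.0 = 138.5·3.7015 − 305.0 = 207.665.
Rounded: (255, 229, 208).

(255, 229, 208)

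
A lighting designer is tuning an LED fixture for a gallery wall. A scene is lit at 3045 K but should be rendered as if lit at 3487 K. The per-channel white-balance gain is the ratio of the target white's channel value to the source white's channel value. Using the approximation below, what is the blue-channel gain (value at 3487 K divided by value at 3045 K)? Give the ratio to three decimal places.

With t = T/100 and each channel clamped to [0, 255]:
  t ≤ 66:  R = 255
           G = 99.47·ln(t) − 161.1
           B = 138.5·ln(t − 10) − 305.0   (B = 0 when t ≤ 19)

1.240

At 3045 K (t = 30.45):
  B = 138.5·ln(30.45 − 10) − 305.0 = 138.5·ln 20.45 − 305.0 = 138.5·3.0180 − 305.0 = 112.991.
At 3487 K (t = 34.87):
  B = 138.5·ln(34.87 − 10) − 305.0 = 138.5·ln 24.87 − 305.0 = 138.5·3.2137 − 305.0 = 140.092.
Gain = 140.092 / 112.991 = 1.2399 → 1.240.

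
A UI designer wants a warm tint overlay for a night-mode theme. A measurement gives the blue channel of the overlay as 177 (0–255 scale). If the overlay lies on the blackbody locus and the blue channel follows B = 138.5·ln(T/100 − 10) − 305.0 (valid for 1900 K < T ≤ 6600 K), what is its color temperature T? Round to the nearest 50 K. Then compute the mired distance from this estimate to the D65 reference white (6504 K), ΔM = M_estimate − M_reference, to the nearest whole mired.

ln(t − 10) = (177 + 305.0) / 138.5 = 3.4801.
t − 10 = e^3.4801 = 32.464, so t = 42.464.
T = 100·t = 4246 K → 4250 K to the nearest 50 K.
M_estimate = 10⁶/4250 = 235.29; M_reference = 10⁶/6504 = 153.75.
ΔM = 235.29 − 153.75 = 81.54 → +82 mireds.

+82 mireds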